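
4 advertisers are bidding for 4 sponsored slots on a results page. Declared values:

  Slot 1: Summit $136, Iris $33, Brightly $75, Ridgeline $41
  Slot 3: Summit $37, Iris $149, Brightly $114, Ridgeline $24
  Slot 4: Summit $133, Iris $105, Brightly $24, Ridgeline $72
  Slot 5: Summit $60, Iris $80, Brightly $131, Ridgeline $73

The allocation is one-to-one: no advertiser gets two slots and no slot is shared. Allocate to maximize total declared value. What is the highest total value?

This is the linear assignment problem.
Optimal: Summit→Slot 1 ($136), Iris→Slot 3 ($149), Brightly→Slot 5 ($131), Ridgeline→Slot 4 ($72) — total 136+149+131+72 = $488.
Swapping Ridgeline↔Iris (Ridgeline→Slot 3 $24, Iris→Slot 4 $105) loses 92.
Every other assignment is strictly worse.

Max total: $488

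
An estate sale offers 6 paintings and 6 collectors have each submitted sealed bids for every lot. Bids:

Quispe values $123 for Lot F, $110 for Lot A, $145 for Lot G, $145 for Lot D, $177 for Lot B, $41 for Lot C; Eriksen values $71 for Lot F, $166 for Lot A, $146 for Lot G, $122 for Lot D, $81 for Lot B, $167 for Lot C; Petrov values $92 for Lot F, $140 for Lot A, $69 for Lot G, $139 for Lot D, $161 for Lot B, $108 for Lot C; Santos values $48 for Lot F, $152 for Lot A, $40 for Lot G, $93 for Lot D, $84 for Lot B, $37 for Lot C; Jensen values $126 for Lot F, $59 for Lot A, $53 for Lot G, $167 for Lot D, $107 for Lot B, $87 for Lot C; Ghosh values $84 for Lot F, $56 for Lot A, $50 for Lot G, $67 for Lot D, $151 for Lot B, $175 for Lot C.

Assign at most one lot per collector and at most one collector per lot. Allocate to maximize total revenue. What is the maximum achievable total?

Max total: $924

This is a one-to-one assignment (maximum-weight bipartite matching).
Optimal: Quispe→Lot F ($123), Eriksen→Lot G ($146), Petrov→Lot B ($161), Santos→Lot A ($152), Jensen→Lot D ($167), Ghosh→Lot C ($175) — total 123+146+161+152+167+175 = $924.
Column-greedy (each lot in turn goes to its best remaining collector) gives $764, worse by 160.
Checked against all permutations: $924 is optimal.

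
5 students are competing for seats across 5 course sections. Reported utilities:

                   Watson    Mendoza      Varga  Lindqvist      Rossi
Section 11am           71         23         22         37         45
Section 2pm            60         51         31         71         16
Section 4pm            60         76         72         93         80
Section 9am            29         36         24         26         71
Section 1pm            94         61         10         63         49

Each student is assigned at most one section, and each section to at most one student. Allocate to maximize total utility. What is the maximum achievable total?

Optimal: Watson→Section 11am (71 points), Mendoza→Section 1pm (61 points), Varga→Section 4pm (72 points), Lindqvist→Section 2pm (71 points), Rossi→Section 9am (71 points) — total 71+61+72+71+71 = 346 points.
Row-greedy (each student in turn takes its best remaining section) gives 309 points, worse by 37.

Max total: 346 points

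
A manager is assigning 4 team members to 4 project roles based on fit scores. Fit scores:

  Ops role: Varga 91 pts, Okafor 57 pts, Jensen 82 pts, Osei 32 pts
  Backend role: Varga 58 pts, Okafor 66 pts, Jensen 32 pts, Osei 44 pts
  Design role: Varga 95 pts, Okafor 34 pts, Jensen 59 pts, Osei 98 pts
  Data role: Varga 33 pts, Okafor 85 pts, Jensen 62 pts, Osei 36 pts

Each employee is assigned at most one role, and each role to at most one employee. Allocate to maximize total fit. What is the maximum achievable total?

Maximum total: 323 pts

Optimal: Varga→Backend role (58 pts), Okafor→Data role (85 pts), Jensen→Ops role (82 pts), Osei→Design role (98 pts) — total 58+85+82+98 = 323 pts.
Row-greedy (each employee in turn takes its best remaining role) gives 306 pts, worse by 17.
Next-best assignment: Varga→Ops role, Okafor→Backend role, Jensen→Data role, Osei→Design role = 317 pts.
Swapping Okafor↔Varga (Okafor→Backend role 66 pts, Varga→Data role 33 pts) loses 44.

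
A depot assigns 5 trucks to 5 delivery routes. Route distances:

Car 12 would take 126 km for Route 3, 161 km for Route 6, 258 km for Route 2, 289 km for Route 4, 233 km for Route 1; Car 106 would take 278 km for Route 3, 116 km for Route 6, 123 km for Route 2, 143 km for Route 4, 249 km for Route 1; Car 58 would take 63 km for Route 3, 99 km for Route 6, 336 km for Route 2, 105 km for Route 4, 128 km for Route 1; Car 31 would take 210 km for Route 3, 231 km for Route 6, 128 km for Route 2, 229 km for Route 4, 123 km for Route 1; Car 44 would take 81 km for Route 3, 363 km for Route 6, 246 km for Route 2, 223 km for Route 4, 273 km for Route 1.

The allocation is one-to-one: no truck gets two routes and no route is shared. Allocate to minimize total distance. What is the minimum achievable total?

Minimum total: 593 km

Treat this as an assignment problem: match each truck to one route.
Optimal: Car 12→Route 6 (161 km), Car 106→Route 2 (123 km), Car 58→Route 4 (105 km), Car 31→Route 1 (123 km), Car 44→Route 3 (81 km) — total 161+123+105+123+81 = 593 km.
Swapping Car 12↔Car 58 (Car 12→Route 4 289 km, Car 58→Route 6 99 km) adds 122.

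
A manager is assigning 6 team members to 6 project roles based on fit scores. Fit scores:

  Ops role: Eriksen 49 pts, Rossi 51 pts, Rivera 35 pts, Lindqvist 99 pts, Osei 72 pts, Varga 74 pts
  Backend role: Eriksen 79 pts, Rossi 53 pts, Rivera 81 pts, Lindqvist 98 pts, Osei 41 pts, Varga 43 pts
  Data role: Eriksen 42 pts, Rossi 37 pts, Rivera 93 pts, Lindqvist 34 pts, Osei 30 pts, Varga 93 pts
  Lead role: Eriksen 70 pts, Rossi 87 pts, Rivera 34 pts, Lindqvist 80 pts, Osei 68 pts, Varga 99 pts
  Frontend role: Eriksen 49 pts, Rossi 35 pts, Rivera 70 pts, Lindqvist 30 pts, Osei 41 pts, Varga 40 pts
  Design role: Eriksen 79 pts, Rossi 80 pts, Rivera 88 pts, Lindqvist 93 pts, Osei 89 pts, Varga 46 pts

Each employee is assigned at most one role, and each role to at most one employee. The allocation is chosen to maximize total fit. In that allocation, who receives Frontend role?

Optimal: Eriksen→Backend role (79 pts), Rossi→Lead role (87 pts), Rivera→Frontend role (70 pts), Lindqvist→Ops role (99 pts), Osei→Design role (89 pts), Varga→Data role (93 pts) — total 79+87+70+99+89+93 = 517 pts.
Max-entry greedy (repeatedly take the single best remaining cell) gives 494 pts, worse by 23.
Checked against all permutations: 517 pts is optimal.
Rivera's own top role is Data role (93 pts), but forcing Rivera→Data role and reassigning the rest optimally gives only 494 pts — worse by 23.

Rivera receives Frontend role.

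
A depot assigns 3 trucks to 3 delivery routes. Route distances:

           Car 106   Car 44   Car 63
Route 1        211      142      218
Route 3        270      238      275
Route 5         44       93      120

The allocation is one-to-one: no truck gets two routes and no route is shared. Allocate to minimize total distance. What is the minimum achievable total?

Optimal: Car 106→Route 5 (44 km), Car 44→Route 1 (142 km), Car 63→Route 3 (275 km) — total 44+142+275 = 461 km.
Column-greedy (each route in turn goes to its cheapest remaining truck) gives 532 km, worse by 71.
Next-best assignment: Car 106→Route 5, Car 44→Route 3, Car 63→Route 1 = 500 km.
Checked against all permutations: 461 km is optimal.

Min total: 461 km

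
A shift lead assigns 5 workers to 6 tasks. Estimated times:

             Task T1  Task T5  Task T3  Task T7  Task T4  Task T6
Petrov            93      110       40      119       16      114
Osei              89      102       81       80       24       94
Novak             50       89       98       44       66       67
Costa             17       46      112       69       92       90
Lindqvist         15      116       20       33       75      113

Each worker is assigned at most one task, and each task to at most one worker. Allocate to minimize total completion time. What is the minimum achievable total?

This is a one-to-one assignment (minimum-cost bipartite matching).
Optimal: Petrov→Task T3 (40 min), Osei→Task T4 (24 min), Novak→Task T7 (44 min), Costa→Task T5 (46 min), Lindqvist→Task T1 (15 min) — total 40+24+44+46+15 = 169 min.

Min total: 169 min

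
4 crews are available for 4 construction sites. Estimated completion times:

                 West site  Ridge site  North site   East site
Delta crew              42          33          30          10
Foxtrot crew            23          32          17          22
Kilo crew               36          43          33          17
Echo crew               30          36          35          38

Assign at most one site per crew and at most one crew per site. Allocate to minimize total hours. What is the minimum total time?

Min total: 97 hours

This is a one-to-one assignment (minimum-cost bipartite matching).
Optimal: Delta crew→Ridge site (33 hours), Foxtrot crew→North site (17 hours), Kilo crew→East site (17 hours), Echo crew→West site (30 hours) — total 33+17+17+30 = 97 hours.
Row-greedy (each crew in turn takes its cheapest remaining site) gives 99 hours, worse by 2.
Swapping Delta crew↔Foxtrot crew (Delta crew→North site 30 hours, Foxtrot crew→Ridge site 32 hours) adds 12.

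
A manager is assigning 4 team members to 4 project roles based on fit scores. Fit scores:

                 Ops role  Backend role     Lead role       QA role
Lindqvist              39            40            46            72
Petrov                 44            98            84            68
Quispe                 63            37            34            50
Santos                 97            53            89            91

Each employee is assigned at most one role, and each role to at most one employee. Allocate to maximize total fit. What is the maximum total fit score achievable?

Treat this as an assignment problem: match each employee to one role.
Optimal: Lindqvist→QA role (72 pts), Petrov→Backend role (98 pts), Quispe→Ops role (63 pts), Santos→Lead role (89 pts) — total 72+98+63+89 = 322 pts.
Column-greedy (each role in turn goes to its best remaining employee) gives 291 pts, worse by 31.
Swapping Quispe↔Lindqvist (Quispe→QA role 50 pts, Lindqvist→Ops role 39 pts) loses 46.

Maximum total: 322 pts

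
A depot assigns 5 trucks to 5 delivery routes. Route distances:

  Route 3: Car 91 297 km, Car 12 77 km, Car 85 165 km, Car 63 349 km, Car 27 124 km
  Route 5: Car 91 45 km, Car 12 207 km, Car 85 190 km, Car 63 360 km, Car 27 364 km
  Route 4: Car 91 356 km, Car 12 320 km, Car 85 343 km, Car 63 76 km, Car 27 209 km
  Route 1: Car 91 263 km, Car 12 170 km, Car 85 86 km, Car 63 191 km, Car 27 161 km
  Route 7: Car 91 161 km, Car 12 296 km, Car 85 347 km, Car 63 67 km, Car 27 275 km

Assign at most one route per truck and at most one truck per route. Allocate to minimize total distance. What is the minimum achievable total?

This is a one-to-one assignment (minimum-cost bipartite matching).
Optimal: Car 91→Route 5 (45 km), Car 12→Route 3 (77 km), Car 85→Route 1 (86 km), Car 63→Route 7 (67 km), Car 27→Route 4 (209 km) — total 45+77+86+67+209 = 484 km.
Column-greedy (each route in turn goes to its cheapest remaining truck) gives 559 km, worse by 75.
Next-best assignment: Car 91→Route 5, Car 12→Route 3, Car 85→Route 1, Car 63→Route 4, Car 27→Route 7 = 559 km.
Swapping Car 63↔Car 12 (Car 63→Route 3 349 km, Car 12→Route 7 296 km) adds 501.

Min total: 484 km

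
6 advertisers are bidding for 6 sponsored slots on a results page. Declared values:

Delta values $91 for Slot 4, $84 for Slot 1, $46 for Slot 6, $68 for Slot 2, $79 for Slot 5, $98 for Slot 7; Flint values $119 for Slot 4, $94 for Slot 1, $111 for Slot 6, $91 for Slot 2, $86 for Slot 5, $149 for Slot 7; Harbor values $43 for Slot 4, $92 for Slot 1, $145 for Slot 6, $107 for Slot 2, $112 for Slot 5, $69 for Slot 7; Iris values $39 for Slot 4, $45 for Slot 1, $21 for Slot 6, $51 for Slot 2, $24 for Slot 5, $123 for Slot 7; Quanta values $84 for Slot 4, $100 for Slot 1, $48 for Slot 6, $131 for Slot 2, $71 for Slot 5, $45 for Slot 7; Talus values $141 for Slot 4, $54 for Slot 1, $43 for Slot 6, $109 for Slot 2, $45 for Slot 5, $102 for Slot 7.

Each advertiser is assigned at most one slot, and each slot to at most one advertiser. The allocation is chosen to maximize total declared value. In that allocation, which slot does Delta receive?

Optimal: Delta→Slot 5 ($79), Flint→Slot 1 ($94), Harbor→Slot 6 ($145), Iris→Slot 7 ($123), Quanta→Slot 2 ($131), Talus→Slot 4 ($141) — total 79+94+145+123+131+141 = $713.
Max-entry greedy (repeatedly take the single best remaining cell) gives $674, worse by 39.
Delta's own top slot is Slot 7 ($98), but forcing Delta→Slot 7 and reassigning the rest optimally gives only $646 — worse by 67.

Delta receives Slot 5.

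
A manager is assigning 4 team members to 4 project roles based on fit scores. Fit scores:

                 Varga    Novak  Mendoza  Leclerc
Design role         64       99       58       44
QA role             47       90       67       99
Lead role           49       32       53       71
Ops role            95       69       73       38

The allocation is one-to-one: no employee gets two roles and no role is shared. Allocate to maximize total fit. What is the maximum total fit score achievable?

Max total: 346 pts

This is a one-to-one assignment (maximum-weight bipartite matching).
Optimal: Varga→Ops role (95 pts), Novak→Design role (99 pts), Mendoza→Lead role (53 pts), Leclerc→QA role (99 pts) — total 95+99+53+99 = 346 pts.
Row-greedy (each employee in turn takes its best remaining role) gives 332 pts, worse by 14.
Next-best assignment: Varga→Ops role, Novak→Design role, Mendoza→QA role, Leclerc→Lead role = 332 pts.
No other one-to-one assignment exceeds 346 pts.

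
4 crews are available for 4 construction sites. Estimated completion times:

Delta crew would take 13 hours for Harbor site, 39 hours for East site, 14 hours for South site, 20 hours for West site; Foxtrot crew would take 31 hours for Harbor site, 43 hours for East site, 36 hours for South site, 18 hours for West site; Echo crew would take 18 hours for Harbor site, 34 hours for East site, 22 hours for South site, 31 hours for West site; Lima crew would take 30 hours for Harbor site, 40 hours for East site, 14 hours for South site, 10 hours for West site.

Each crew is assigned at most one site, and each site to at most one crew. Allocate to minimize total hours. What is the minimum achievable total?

This is a one-to-one assignment (minimum-cost bipartite matching).
Optimal: Delta crew→Harbor site (13 hours), Foxtrot crew→West site (18 hours), Echo crew→East site (34 hours), Lima crew→South site (14 hours) — total 13+18+34+14 = 79 hours.
Row-greedy (each crew in turn takes its cheapest remaining site) gives 93 hours, worse by 14.
Every other assignment is strictly worse.

Min total: 79 hours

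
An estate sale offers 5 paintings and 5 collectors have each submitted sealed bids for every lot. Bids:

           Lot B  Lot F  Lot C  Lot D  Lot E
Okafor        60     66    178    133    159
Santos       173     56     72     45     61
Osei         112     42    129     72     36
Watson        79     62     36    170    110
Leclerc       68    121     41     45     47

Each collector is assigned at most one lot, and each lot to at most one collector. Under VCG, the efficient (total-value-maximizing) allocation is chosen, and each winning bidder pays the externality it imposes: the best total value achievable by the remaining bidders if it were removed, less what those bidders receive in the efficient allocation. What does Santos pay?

Santos pays $2.

Efficient allocation: Okafor→Lot E ($159), Santos→Lot B ($173), Osei→Lot C ($129), Watson→Lot D ($170), Leclerc→Lot F ($121); total welfare W = $752.
Santos receives Lot B at value $173, so the others get W − 173 = $579.
Without Santos: best allocation of the remaining 4 bidders over all 5 lots is Okafor→Lot C ($178), Osei→Lot B ($112), Watson→Lot D ($170), Leclerc→Lot F ($121), total $581.
VCG payment = (others' best without Santos) − (others' welfare with Santos) = 581 − 579 = $2.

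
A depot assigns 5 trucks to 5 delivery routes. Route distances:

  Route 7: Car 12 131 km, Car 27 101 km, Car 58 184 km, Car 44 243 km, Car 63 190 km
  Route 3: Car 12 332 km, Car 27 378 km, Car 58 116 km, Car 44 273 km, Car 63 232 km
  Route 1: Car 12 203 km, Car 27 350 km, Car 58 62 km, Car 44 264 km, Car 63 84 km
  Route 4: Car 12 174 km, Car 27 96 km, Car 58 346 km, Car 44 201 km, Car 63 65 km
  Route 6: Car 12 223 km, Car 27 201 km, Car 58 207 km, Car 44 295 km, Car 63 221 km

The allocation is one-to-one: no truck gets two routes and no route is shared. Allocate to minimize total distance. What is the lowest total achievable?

Optimal: Car 12→Route 7 (131 km), Car 27→Route 4 (96 km), Car 58→Route 3 (116 km), Car 44→Route 6 (295 km), Car 63→Route 1 (84 km) — total 131+96+116+295+84 = 722 km.
Row-greedy (each truck in turn takes its cheapest remaining route) gives 783 km, worse by 61.
Swapping Car 44↔Car 12 (Car 44→Route 7 243 km, Car 12→Route 6 223 km) adds 40.

Minimum total: 722 km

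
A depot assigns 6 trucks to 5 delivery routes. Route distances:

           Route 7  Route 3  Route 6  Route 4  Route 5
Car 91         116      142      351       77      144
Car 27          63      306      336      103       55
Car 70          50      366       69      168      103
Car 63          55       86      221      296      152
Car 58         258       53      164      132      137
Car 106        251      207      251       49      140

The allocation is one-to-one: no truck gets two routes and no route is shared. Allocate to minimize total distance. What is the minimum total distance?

Minimum total: 281 km

Optimal: Car 63→Route 7 (55 km), Car 58→Route 3 (53 km), Car 70→Route 6 (69 km), Car 106→Route 4 (49 km), Car 27→Route 5 (55 km) — total 55+53+69+49+55 = 281 km.
Row-greedy (each truck in turn takes its cheapest remaining route) gives 432 km, worse by 151.
No other one-to-one assignment undercuts 281 km.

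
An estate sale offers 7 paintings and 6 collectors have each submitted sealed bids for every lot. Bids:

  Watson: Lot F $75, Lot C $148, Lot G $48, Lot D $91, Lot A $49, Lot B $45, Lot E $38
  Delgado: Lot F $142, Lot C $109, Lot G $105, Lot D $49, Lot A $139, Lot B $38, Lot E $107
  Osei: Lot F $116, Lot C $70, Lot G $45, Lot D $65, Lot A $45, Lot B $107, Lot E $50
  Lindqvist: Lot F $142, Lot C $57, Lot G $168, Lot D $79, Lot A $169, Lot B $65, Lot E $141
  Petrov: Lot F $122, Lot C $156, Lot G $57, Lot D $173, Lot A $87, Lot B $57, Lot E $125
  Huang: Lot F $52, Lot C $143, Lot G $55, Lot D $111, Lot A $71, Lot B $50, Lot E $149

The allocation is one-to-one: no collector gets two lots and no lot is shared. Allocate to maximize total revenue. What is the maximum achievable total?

Max total: $893

Optimal: Watson→Lot C ($148), Delgado→Lot A ($139), Osei→Lot F ($116), Lindqvist→Lot G ($168), Petrov→Lot D ($173), Huang→Lot E ($149) — total 148+139+116+168+173+149 = $893.
Row-greedy (each collector in turn takes its best remaining lot) gives $888, worse by 5.
Next-best assignment: Watson→Lot C, Delgado→Lot F, Osei→Lot B, Lindqvist→Lot A, Petrov→Lot D, Huang→Lot E = $888.
Checked against all permutations: $893 is optimal.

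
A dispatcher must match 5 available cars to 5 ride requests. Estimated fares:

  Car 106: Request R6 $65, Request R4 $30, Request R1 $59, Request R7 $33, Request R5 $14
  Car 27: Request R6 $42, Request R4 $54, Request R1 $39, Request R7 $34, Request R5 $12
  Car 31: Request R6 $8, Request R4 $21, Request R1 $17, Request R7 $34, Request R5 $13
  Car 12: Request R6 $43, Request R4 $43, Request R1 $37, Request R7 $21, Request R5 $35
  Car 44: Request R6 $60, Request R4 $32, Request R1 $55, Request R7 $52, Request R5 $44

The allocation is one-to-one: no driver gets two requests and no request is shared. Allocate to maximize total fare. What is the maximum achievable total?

Maximum total: $243

This is the linear assignment problem.
Optimal: Car 106→Request R6 ($65), Car 27→Request R4 ($54), Car 31→Request R7 ($34), Car 12→Request R5 ($35), Car 44→Request R1 ($55) — total 65+54+34+35+55 = $243.
Row-greedy (each driver in turn takes its best remaining request) gives $234, worse by 9.
Every other assignment is strictly worse.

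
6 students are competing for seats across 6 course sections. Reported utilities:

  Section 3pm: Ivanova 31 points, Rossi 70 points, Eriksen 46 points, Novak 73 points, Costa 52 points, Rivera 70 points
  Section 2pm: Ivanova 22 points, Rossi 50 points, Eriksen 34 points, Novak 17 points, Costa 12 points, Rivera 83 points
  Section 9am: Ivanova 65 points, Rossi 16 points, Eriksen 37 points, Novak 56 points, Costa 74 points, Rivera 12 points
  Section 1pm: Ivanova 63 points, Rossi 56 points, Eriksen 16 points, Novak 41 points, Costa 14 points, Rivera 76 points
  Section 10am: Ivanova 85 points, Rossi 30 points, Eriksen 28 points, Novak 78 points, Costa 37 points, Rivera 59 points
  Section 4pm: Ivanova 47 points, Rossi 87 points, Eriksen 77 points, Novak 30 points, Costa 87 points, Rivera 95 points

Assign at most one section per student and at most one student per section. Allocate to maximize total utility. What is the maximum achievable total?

Maximum total: 448 points

Optimal: Ivanova→Section 10am (85 points), Rossi→Section 1pm (56 points), Eriksen→Section 4pm (77 points), Novak→Section 3pm (73 points), Costa→Section 9am (74 points), Rivera→Section 2pm (83 points) — total 85+56+77+73+74+83 = 448 points.
Next-best assignment: Ivanova→Section 1pm, Rossi→Section 3pm, Eriksen→Section 4pm, Novak→Section 10am, Costa→Section 9am, Rivera→Section 2pm = 445 points.
Every other assignment is strictly worse.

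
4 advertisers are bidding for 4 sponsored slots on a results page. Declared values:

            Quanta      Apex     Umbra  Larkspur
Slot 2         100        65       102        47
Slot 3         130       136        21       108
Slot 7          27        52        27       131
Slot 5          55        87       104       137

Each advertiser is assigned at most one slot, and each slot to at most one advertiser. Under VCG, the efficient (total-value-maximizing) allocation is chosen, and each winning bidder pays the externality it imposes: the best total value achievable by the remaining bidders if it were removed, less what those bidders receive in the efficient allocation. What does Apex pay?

Apex pays $34.

Efficient allocation: Quanta→Slot 2 ($100), Apex→Slot 3 ($136), Umbra→Slot 5 ($104), Larkspur→Slot 7 ($131); total welfare W = $471.
Apex receives Slot 3 at value $136, so the others get W − 136 = $335.
Without Apex: best allocation of the remaining 3 bidders over all 4 slots is Quanta→Slot 3 ($130), Umbra→Slot 2 ($102), Larkspur→Slot 5 ($137), total $369.
VCG payment = (others' best without Apex) − (others' welfare with Apex) = 369 − 335 = $34.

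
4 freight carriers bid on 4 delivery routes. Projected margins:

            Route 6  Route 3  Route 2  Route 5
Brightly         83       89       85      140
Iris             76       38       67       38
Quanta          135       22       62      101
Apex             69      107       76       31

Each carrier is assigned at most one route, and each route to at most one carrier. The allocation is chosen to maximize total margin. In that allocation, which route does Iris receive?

Iris receives Route 2.

Optimal: Brightly→Route 5 ($140k), Iris→Route 2 ($67k), Quanta→Route 6 ($135k), Apex→Route 3 ($107k) — total 140+67+135+107 = $449k.
Column-greedy (each route in turn goes to its best remaining carrier) gives $365k, worse by 84.
Next-best assignment: Brightly→Route 5, Iris→Route 3, Quanta→Route 6, Apex→Route 2 = $389k.
Swapping Iris↔Brightly (Iris→Route 5 $38k, Brightly→Route 2 $85k) loses 84.
Checked against all permutations: $449k is optimal.
Iris's own top route is Route 6 ($76k), but forcing Iris→Route 6 and reassigning the rest optimally gives only $385k — worse by 64.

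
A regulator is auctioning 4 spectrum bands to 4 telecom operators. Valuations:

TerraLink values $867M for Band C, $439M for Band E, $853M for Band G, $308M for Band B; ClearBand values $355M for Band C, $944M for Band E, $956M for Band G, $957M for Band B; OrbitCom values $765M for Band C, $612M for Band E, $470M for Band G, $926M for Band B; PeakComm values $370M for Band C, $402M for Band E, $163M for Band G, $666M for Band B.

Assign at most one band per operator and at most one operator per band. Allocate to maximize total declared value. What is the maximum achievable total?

Optimal: TerraLink→Band G ($853M), ClearBand→Band E ($944M), OrbitCom→Band C ($765M), PeakComm→Band B ($666M) — total 853+944+765+666 = $3228M.
Max-entry greedy (repeatedly take the single best remaining cell) gives $2599M, worse by 629.
Next-best assignment: TerraLink→Band C, ClearBand→Band G, OrbitCom→Band B, PeakComm→Band E = $3151M.
Checked against all permutations: $3228M is optimal.

Max total: $3228M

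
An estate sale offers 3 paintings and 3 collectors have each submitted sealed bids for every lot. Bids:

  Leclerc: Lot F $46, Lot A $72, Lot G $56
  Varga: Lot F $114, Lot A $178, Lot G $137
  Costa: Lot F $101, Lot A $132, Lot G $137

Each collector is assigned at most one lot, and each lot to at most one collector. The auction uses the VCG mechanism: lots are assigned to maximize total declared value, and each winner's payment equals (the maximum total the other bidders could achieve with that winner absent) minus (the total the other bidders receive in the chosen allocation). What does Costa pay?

Efficient allocation: Leclerc→Lot F ($46), Varga→Lot A ($178), Costa→Lot G ($137); total welfare W = $361.
Costa receives Lot G at value $137, so the others get W − 137 = $224.
Without Costa: best allocation of the remaining 2 bidders over all 3 lots is Leclerc→Lot G ($56), Varga→Lot A ($178), total $234.
VCG payment = (others' best without Costa) − (others' welfare with Costa) = 234 − 224 = $10.

Costa pays $10.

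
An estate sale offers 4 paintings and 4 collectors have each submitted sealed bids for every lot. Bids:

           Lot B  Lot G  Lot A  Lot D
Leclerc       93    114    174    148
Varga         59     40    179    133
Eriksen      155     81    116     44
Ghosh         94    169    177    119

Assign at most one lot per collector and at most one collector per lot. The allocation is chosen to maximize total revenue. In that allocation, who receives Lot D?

Optimal: Leclerc→Lot D ($148), Varga→Lot A ($179), Eriksen→Lot B ($155), Ghosh→Lot G ($169) — total 148+179+155+169 = $651.
Row-greedy (each collector in turn takes its best remaining lot) gives $631, worse by 20.
No other one-to-one assignment exceeds $651.
Leclerc's own top lot is Lot A ($174), but forcing Leclerc→Lot A and reassigning the rest optimally gives only $631 — worse by 20.

Leclerc receives Lot D.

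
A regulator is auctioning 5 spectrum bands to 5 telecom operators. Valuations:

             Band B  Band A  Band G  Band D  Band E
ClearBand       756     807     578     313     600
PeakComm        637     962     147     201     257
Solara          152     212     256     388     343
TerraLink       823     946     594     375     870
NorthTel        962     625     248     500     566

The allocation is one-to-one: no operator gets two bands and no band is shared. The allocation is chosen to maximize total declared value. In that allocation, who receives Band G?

Optimal: ClearBand→Band G ($578M), PeakComm→Band A ($962M), Solara→Band D ($388M), TerraLink→Band E ($870M), NorthTel→Band B ($962M) — total 578+962+388+870+962 = $3760M.
Column-greedy (each band in turn goes to its best remaining operator) gives $3506M, worse by 254.
Next-best assignment: ClearBand→Band E, PeakComm→Band A, Solara→Band D, TerraLink→Band G, NorthTel→Band B = $3506M.
Every other assignment is strictly worse.
ClearBand's own top band is Band A ($807M), but forcing ClearBand→Band A and reassigning the rest optimally gives only $3174M — worse by 586.

ClearBand receives Band G.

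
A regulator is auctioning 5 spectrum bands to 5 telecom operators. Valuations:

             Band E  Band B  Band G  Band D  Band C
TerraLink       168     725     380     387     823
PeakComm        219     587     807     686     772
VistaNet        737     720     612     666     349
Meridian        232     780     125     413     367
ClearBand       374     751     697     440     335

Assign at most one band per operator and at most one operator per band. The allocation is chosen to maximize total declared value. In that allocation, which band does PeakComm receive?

Optimal: TerraLink→Band C ($823M), PeakComm→Band D ($686M), VistaNet→Band E ($737M), Meridian→Band B ($780M), ClearBand→Band G ($697M) — total 823+686+737+780+697 = $3723M.
Column-greedy (each band in turn goes to its best remaining operator) gives $3587M, worse by 136.
Next-best assignment: TerraLink→Band C, PeakComm→Band G, VistaNet→Band E, Meridian→Band B, ClearBand→Band D = $3587M.
Swapping TerraLink↔VistaNet (TerraLink→Band E $168M, VistaNet→Band C $349M) loses 1043.
PeakComm's own top band is Band G ($807M), but forcing PeakComm→Band G and reassigning the rest optimally gives only $3587M — worse by 136.

PeakComm receives Band D.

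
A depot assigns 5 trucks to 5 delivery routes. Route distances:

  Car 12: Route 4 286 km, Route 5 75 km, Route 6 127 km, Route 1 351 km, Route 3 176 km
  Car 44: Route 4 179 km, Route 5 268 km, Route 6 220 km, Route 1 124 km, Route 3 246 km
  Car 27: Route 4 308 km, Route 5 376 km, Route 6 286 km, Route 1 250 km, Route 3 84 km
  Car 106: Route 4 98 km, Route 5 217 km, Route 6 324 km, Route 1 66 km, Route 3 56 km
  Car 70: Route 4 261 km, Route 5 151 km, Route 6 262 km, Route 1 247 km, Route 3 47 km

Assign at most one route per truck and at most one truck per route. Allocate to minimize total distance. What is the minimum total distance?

Optimal: Car 12→Route 6 (127 km), Car 44→Route 1 (124 km), Car 27→Route 3 (84 km), Car 106→Route 4 (98 km), Car 70→Route 5 (151 km) — total 127+124+84+98+151 = 584 km.
Min-entry greedy (repeatedly take the single cheapest remaining cell) gives 653 km, worse by 69.

Min total: 584 km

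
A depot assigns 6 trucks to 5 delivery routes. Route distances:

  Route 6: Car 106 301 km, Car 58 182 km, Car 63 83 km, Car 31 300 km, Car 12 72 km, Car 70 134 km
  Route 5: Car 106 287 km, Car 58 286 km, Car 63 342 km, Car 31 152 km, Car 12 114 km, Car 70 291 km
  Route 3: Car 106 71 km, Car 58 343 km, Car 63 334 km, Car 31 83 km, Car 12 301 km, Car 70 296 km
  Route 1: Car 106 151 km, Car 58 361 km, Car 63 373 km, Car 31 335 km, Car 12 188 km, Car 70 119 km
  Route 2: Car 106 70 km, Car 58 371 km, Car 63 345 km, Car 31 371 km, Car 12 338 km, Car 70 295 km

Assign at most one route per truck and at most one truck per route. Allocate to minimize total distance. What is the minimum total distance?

Min total: 469 km

This is the linear assignment problem.
Optimal: Car 63→Route 6 (83 km), Car 12→Route 5 (114 km), Car 31→Route 3 (83 km), Car 70→Route 1 (119 km), Car 106→Route 2 (70 km) — total 83+114+83+119+70 = 469 km.
Min-entry greedy (repeatedly take the single cheapest remaining cell) gives 630 km, worse by 161.
Next-best assignment: Car 58→Route 6, Car 12→Route 5, Car 31→Route 3, Car 70→Route 1, Car 106→Route 2 = 568 km.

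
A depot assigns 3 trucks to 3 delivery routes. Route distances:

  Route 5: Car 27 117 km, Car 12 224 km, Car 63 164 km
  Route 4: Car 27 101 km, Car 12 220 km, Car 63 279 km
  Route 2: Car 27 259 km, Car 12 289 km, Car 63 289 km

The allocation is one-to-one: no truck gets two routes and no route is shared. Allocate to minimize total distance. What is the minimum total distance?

This is the linear assignment problem.
Optimal: Car 27→Route 4 (101 km), Car 12→Route 2 (289 km), Car 63→Route 5 (164 km) — total 101+289+164 = 554 km.
Row-greedy (each truck in turn takes its cheapest remaining route) gives 614 km, worse by 60.
Next-best assignment: Car 27→Route 4, Car 12→Route 5, Car 63→Route 2 = 614 km.
No other one-to-one assignment undercuts 554 km.

Min total: 554 km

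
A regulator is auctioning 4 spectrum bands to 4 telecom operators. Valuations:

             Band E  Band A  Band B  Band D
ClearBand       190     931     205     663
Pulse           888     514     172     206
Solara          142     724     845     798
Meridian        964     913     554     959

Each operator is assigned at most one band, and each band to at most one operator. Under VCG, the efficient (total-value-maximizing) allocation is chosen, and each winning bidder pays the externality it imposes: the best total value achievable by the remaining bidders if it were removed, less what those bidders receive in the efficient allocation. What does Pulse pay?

Pulse pays $5M.

Efficient allocation: ClearBand→Band A ($931M), Pulse→Band E ($888M), Solara→Band B ($845M), Meridian→Band D ($959M); total welfare W = $3623M.
Pulse receives Band E at value $888M, so the others get W − 888 = $2735M.
Without Pulse: best allocation of the remaining 3 bidders over all 4 bands is ClearBand→Band A ($931M), Solara→Band B ($845M), Meridian→Band E ($964M), total $2740M.
VCG payment = (others' best without Pulse) − (others' welfare with Pulse) = 2740 − 2735 = $5M.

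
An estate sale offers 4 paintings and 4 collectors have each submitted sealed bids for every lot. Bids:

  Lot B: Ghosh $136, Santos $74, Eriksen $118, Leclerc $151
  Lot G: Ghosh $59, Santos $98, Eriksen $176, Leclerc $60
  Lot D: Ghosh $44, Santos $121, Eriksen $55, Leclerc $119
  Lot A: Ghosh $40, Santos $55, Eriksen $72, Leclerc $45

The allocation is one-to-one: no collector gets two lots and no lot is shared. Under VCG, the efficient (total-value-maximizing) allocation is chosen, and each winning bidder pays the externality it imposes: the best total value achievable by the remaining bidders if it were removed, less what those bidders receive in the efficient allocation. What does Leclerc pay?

Efficient allocation: Ghosh→Lot A ($40), Santos→Lot D ($121), Eriksen→Lot G ($176), Leclerc→Lot B ($151); total welfare W = $488.
Leclerc receives Lot B at value $151, so the others get W − 151 = $337.
Without Leclerc: best allocation of the remaining 3 bidders over all 4 lots is Ghosh→Lot B ($136), Santos→Lot D ($121), Eriksen→Lot G ($176), total $433.
VCG payment = (others' best without Leclerc) − (others' welfare with Leclerc) = 433 − 337 = $96.

Leclerc pays $96.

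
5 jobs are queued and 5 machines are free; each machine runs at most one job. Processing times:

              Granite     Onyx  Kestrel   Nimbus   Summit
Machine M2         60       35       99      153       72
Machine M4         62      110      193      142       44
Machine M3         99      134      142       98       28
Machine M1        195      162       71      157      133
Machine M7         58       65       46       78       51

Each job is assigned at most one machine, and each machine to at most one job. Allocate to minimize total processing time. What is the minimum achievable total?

Minimum total: 274 min

Optimal: Granite→Machine M4 (62 min), Onyx→Machine M2 (35 min), Kestrel→Machine M1 (71 min), Nimbus→Machine M7 (78 min), Summit→Machine M3 (28 min) — total 62+35+71+78+28 = 274 min.
Column-greedy (each machine in turn goes to its cheapest remaining job) gives 306 min, worse by 32.
Next-best assignment: Granite→Machine M7, Onyx→Machine M2, Kestrel→Machine M1, Nimbus→Machine M3, Summit→Machine M4 = 306 min.
Swapping Kestrel↔Summit (Kestrel→Machine M3 142 min, Summit→Machine M1 133 min) adds 176.
No other one-to-one assignment undercuts 274 min.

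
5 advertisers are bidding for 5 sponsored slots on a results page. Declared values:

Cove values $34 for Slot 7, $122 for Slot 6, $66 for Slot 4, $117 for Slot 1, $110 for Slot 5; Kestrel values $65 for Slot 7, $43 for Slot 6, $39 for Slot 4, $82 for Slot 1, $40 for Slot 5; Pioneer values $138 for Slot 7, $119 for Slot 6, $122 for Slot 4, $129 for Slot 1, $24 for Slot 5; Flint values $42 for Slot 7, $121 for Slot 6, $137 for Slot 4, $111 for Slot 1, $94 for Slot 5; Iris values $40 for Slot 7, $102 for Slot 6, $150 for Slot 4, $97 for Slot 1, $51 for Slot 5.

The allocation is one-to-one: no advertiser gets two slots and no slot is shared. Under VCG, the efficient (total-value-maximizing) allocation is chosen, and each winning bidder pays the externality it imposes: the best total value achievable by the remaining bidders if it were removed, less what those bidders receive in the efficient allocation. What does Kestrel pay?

Efficient allocation: Cove→Slot 5 ($110), Kestrel→Slot 1 ($82), Pioneer→Slot 7 ($138), Flint→Slot 6 ($121), Iris→Slot 4 ($150); total welfare W = $601.
Kestrel receives Slot 1 at value $82, so the others get W − 82 = $519.
Without Kestrel: best allocation of the remaining 4 bidders over all 5 slots is Cove→Slot 1 ($117), Pioneer→Slot 7 ($138), Flint→Slot 6 ($121), Iris→Slot 4 ($150), total $526.
VCG payment = (others' best without Kestrel) − (others' welfare with Kestrel) = 526 − 519 = $7.

Kestrel pays $7.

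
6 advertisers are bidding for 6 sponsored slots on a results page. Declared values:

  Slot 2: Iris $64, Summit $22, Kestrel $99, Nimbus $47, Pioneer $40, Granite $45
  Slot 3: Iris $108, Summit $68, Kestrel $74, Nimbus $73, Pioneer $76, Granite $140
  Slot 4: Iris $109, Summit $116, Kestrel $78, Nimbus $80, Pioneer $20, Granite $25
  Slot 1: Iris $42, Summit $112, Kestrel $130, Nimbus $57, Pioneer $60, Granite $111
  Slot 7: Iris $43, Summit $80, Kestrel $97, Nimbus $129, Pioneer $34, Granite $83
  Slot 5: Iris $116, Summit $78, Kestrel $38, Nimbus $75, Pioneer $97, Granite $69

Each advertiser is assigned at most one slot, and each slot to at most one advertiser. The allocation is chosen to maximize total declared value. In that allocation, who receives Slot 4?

This is the linear assignment problem.
Optimal: Iris→Slot 4 ($109), Summit→Slot 1 ($112), Kestrel→Slot 2 ($99), Nimbus→Slot 7 ($129), Pioneer→Slot 5 ($97), Granite→Slot 3 ($140) — total 109+112+99+129+97+140 = $686.
Column-greedy (each slot in turn goes to its best remaining advertiser) gives $660, worse by 26.
Next-best assignment: Iris→Slot 2, Summit→Slot 4, Kestrel→Slot 1, Nimbus→Slot 7, Pioneer→Slot 5, Granite→Slot 3 = $676.
Iris's own top slot is Slot 5 ($116), but forcing Iris→Slot 5 and reassigning the rest optimally gives only $671 — worse by 15.

Iris receives Slot 4.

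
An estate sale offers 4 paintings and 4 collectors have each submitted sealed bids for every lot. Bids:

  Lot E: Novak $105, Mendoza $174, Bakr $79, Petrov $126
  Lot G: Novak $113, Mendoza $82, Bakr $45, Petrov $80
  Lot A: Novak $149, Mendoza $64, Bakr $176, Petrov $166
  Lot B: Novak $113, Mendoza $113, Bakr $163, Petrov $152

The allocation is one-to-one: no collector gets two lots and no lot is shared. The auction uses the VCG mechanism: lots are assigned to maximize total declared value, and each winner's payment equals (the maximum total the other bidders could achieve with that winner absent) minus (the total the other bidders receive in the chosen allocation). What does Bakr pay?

Bakr pays $22.

Efficient allocation: Novak→Lot G ($113), Mendoza→Lot E ($174), Bakr→Lot B ($163), Petrov→Lot A ($166); total welfare W = $616.
Bakr receives Lot B at value $163, so the others get W − 163 = $453.
Without Bakr: best allocation of the remaining 3 bidders over all 4 lots is Novak→Lot A ($149), Mendoza→Lot E ($174), Petrov→Lot B ($152), total $475.
VCG payment = (others' best without Bakr) − (others' welfare with Bakr) = 475 − 453 = $22.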